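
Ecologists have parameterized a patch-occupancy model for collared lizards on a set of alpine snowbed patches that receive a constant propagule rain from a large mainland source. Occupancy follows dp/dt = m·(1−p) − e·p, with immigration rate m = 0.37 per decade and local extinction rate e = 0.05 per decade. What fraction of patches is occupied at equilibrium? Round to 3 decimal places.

0.881

At equilibrium the propagule rain into empty patches balances local extinction: m(1−p*) = e·p*.
p* = m/(m+e) = 0.37/(0.37+0.05) = 0.37/0.4200 = 0.8810.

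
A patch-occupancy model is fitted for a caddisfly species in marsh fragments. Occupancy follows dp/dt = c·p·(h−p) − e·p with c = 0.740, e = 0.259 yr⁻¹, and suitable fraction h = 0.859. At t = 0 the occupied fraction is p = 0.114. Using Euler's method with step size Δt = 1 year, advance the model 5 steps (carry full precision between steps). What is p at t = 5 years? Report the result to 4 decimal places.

Update rule: p ← p + [c·p·(h−p) − e·p]·Δt with Δt = 1.
p: 0.11400 → 0.14732  (Δp = +0.03332)
p: 0.14732 → 0.18675  (Δp = +0.03943)
p: 0.18675 → 0.23129  (Δp = +0.04453)
p: 0.23129 → 0.27882  (Δp = +0.04753)
p: 0.27882 → 0.32631  (Δp = +0.04749)

0.3263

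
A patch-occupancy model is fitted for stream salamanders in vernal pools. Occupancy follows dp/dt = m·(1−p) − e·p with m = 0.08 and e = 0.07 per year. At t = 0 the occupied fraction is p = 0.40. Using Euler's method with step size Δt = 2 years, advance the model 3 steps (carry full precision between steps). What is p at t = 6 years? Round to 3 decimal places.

Update rule: p ← p + [m·(1−p) − e·p]·Δt with Δt = 2.
t = 2: p = 0.40000 + (+0.04000) = 0.44000
t = 4: p = 0.44000 + (+0.02800) = 0.46800
t = 6: p = 0.46800 + (+0.01960) = 0.48760

0.488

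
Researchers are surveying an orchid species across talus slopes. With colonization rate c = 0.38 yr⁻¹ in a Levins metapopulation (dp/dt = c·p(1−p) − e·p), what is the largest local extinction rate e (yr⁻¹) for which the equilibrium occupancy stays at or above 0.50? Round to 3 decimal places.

1 − e/c ≥ 0.50 ⇒ e ≤ c(1 − 0.50) = 0.38 × 0.5000.
e_max = 0.1900.

0.190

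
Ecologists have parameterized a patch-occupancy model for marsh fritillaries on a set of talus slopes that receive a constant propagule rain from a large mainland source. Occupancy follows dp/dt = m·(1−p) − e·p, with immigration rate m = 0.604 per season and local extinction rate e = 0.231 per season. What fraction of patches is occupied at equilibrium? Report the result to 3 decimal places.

Setting dp/dt = 0: m − m·p* = e·p*, so m = (m+e)·p*.
p* = m/(m+e) = 0.604/(0.604+0.231) = 0.604/0.8350 = 0.7234.

0.723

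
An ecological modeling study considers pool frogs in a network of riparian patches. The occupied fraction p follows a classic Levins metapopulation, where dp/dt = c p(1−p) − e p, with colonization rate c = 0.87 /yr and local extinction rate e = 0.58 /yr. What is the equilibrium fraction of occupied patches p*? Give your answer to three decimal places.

At equilibrium, colonization balances extinction: c·p*·(1−p*) = e·p*.
So p* = 1 − e/c = 1 − 0.58/0.87 = 1 − 0.6667 = 0.3333.

0.333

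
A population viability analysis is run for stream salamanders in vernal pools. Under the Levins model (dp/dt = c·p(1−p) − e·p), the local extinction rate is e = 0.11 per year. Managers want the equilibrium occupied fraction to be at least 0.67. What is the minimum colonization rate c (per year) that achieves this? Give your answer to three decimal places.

p* = 1 − e/c ≥ 0.67 requires e/c ≤ 0.3300, i.e. c ≥ e/0.3300.
c_min = 0.11/0.3300 = 0.3333.

0.333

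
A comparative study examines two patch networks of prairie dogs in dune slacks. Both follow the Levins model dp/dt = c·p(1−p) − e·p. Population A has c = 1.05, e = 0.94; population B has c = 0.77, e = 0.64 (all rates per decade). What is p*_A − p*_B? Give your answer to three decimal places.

-0.064

A: p*_A = 1 − 0.94/1.05 = 0.1048.
B: p*_B = 1 − 0.64/0.77 = 0.1688.
p*_A − p*_B = 0.1048 − 0.1688 = -0.0641.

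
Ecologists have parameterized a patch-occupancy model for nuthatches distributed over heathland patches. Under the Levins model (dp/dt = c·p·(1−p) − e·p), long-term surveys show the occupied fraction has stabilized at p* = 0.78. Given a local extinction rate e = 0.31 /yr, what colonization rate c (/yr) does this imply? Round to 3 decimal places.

1.409

At equilibrium c(1−p*) = e, so c = e/(1−p*).
c = 0.31/(1 − 0.78) = 0.31/0.2200 = 1.4091.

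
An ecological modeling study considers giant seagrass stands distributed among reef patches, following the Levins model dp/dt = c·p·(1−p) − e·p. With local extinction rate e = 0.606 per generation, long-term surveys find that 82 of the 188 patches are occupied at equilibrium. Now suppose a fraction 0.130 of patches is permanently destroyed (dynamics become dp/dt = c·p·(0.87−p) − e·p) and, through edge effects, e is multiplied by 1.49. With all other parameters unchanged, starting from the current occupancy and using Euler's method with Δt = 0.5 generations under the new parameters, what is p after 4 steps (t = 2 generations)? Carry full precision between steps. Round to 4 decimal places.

Observed p* = 82/188 = 0.43617.
Balance c(1−p*) = e gives c = e/(1 − 0.43617) = 0.606/0.56383 = 1.07479.
Starting from p₀ = 0.43617; update p ← p + (dp/dt)·Δt with the new parameters.
p: 0.43617 → 0.34094  (Δp = -0.09523)
p: 0.34094 → 0.28395  (Δp = -0.05699)
p: 0.28395 → 0.24518  (Δp = -0.03877)
p: 0.24518 → 0.21682  (Δp = -0.02837)

0.2168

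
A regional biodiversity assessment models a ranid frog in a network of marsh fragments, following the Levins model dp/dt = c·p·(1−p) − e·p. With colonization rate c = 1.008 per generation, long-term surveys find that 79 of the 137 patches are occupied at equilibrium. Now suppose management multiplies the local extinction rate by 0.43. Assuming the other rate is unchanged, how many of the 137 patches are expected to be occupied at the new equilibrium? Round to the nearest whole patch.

Observed p* = 79/137 = 0.57664.
Balance c(1−p*) = e gives e = 1.008×(1 − 0.57664) = 0.42675.
New p* = 1 − e/c = 1 − 0.18350/1.00800 = 0.81796.
Expected occupied = 137 × 0.81796 = 112.06 ≈ 112.

112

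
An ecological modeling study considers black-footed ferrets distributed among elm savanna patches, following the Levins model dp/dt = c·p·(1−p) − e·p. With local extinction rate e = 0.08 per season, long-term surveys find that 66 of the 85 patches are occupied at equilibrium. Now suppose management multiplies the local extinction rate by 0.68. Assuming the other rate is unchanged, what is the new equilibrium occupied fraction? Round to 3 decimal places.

Observed p* = 66/85 = 0.77647.
Balance c(1−p*) = e gives c = e/(1 − 0.77647) = 0.08/0.22353 = 0.35789.
New p* = 1 − e/c = 1 − 0.05440/0.35789 = 0.84800.

0.848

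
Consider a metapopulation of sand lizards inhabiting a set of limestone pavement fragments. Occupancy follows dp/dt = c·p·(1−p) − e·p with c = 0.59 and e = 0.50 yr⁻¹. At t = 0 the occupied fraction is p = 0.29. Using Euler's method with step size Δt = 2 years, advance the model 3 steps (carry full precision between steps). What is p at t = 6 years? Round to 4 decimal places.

0.2005

Update rule: p ← p + [c·p·(1−p) − e·p]·Δt with Δt = 2.
step 1: Δp = -0.04704, p = 0.24296
step 2: Δp = -0.02592, p = 0.21704
step 3: Δp = -0.01652, p = 0.20052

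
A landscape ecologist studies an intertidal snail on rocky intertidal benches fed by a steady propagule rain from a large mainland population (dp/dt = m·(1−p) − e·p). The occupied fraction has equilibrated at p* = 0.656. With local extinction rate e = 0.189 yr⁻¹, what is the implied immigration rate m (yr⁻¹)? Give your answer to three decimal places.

At equilibrium m(1−p*) = e·p*, so m = e·p*/(1−p*).
m = 0.189 × 0.656 / 0.3440 = 0.1240/0.3440 = 0.3604.

0.360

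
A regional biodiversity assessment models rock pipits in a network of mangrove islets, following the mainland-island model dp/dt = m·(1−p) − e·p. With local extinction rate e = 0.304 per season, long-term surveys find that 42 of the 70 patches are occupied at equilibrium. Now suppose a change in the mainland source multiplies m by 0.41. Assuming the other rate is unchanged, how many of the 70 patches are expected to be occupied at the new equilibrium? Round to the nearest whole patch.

27

Observed p* = 42/70 = 0.60000.
Balance m(1−p*) = e·p* gives m = e·p*/(1−p*) = 0.304×0.60000/0.40000 = 0.45600.
New p* = m/(m+e) = 0.18696/(0.18696+0.30400) = 0.38080.
Expected occupied = 70 × 0.38080 = 26.66 ≈ 27.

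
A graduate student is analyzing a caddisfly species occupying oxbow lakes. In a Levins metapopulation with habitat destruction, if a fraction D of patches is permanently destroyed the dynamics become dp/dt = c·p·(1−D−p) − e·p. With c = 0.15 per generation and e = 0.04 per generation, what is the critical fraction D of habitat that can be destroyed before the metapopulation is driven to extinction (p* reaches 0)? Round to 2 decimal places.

0.73

The nontrivial equilibrium is p* = (1−D) − e/c; extinction occurs when this hits zero.
So D_crit = 1 − e/c = 1 − 0.04/0.15 = 1 − 0.2667 = 0.7333.
Note this equals the original equilibrium occupancy — the Levins extinction-debt result.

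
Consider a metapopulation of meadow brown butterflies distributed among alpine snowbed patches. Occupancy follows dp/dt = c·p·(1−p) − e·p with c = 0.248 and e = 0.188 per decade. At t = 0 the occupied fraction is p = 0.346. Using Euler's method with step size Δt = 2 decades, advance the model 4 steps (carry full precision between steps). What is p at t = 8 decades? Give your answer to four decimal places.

Update rule: p ← p + [c·p·(1−p) − e·p]·Δt with Δt = 2.
step 1: Δp = -0.01786, p = 0.32814
step 2: Δp = -0.01403, p = 0.31411
step 3: Δp = -0.01124, p = 0.30287
step 4: Δp = -0.00915, p = 0.29371

0.2937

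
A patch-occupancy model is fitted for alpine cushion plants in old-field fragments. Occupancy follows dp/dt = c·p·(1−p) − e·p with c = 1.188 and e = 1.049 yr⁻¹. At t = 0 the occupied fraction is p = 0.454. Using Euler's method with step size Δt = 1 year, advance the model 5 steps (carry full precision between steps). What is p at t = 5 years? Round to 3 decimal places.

0.164

Update rule: p ← p + [c·p·(1−p) − e·p]·Δt with Δt = 1.
p: 0.45400 → 0.27224  (Δp = -0.18176)
p: 0.27224 → 0.22203  (Δp = -0.05021)
p: 0.22203 → 0.19433  (Δp = -0.02770)
p: 0.19433 → 0.17648  (Δp = -0.01785)
p: 0.17648 → 0.16401  (Δp = -0.01247)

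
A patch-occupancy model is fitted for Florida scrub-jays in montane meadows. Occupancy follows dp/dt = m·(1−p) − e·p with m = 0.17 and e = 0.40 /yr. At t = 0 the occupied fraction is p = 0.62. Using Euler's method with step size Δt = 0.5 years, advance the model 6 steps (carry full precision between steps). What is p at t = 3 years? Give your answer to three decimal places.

Update rule: p ← p + [m·(1−p) − e·p]·Δt with Δt = 0.5.
t = 0.5: p = 0.62000 + (-0.09170) = 0.52830
t = 1: p = 0.52830 + (-0.06557) = 0.46273
t = 1.5: p = 0.46273 + (-0.04688) = 0.41586
t = 2: p = 0.41586 + (-0.03352) = 0.38234
t = 2.5: p = 0.38234 + (-0.02397) = 0.35837
t = 3: p = 0.35837 + (-0.01714) = 0.34123

0.341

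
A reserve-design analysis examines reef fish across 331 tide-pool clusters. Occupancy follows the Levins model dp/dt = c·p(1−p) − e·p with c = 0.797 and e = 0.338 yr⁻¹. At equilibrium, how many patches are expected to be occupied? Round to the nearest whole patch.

p* = 1 − e/c = 1 − 0.338/0.797 = 0.5759.
Expected occupied patches = N × p* = 331 × 0.5759 = 190.63 ≈ 191.

191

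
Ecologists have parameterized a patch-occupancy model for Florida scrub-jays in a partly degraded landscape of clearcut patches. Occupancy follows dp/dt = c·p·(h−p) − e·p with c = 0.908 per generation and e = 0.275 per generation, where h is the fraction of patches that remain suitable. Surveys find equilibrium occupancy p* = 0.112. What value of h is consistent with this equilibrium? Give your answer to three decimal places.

At equilibrium c(h−p*) = e, so h = p* + e/c.
h = 0.112 + 0.275/0.908 = 0.112 + 0.3029 = 0.4149.

0.415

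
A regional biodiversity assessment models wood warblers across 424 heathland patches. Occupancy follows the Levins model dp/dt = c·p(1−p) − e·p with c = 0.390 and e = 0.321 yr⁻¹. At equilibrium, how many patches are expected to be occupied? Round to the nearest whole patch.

p* = 1 − e/c = 1 − 0.321/0.390 = 0.1769.
Expected occupied patches = N × p* = 424 × 0.1769 = 75.02 ≈ 75.

75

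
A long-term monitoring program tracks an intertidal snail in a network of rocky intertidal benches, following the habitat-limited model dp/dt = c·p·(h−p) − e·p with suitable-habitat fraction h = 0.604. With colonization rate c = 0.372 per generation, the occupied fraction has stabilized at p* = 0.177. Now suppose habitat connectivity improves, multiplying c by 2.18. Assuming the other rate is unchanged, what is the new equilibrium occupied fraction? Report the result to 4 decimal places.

Balance c(h−p*) = e gives e = 0.372×(0.604 − 0.17700) = 0.15884.
New p* = 0.604 − e/c = 0.604 − 0.15884/0.81096 = 0.40813.

0.4081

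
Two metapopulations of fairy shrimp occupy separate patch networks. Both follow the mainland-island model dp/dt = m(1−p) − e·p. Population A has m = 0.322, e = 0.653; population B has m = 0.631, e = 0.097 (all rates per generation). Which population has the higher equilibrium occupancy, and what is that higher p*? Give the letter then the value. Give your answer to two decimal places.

B, 0.87

A: p*_A = m/(m+e) = 0.322/0.9750 = 0.3303.
B: p*_B = 0.631/0.7280 = 0.8668.
B is higher at 0.8668.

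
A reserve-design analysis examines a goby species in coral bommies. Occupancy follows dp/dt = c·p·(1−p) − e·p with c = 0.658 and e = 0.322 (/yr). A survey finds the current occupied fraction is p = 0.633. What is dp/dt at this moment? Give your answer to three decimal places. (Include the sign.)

-0.051

Colonization term: c·p·(1−p) = 0.658×0.633×0.3670 = 0.15286.
Extinction term: e·p = 0.20383.
dp/dt = 0.15286 − 0.20383 = -0.05097.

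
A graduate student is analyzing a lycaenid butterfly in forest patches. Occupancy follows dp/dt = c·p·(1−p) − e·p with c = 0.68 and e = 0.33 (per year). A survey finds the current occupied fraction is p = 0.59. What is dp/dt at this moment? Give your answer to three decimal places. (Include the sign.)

-0.030

Colonization term: c·p·(1−p) = 0.68×0.59×0.4100 = 0.16449.
Extinction term: e·p = 0.19470.
dp/dt = 0.16449 − 0.19470 = -0.03021.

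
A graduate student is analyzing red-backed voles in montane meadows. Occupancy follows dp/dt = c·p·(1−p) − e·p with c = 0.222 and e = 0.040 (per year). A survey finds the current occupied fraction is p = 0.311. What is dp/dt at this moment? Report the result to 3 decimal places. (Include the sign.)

0.035

Colonization term: c·p·(1−p) = 0.222×0.311×0.6890 = 0.04757.
Extinction term: e·p = 0.01244.
dp/dt = 0.04757 − 0.01244 = 0.03513.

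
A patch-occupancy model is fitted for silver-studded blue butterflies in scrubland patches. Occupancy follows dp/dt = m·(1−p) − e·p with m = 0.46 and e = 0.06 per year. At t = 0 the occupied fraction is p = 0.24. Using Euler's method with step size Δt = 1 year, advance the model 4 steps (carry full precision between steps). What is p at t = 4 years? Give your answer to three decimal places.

Update rule: p ← p + [m·(1−p) − e·p]·Δt with Δt = 1.
step 1: Δp = +0.33520, p = 0.57520
step 2: Δp = +0.16090, p = 0.73610
step 3: Δp = +0.07723, p = 0.81333
step 4: Δp = +0.03707, p = 0.85040

0.850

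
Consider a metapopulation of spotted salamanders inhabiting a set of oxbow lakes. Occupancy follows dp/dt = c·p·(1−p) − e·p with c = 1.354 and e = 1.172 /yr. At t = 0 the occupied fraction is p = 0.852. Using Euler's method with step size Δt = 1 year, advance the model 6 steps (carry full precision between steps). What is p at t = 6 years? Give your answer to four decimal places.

0.0462

Update rule: p ← p + [c·p·(1−p) − e·p]·Δt with Δt = 1.
t = 1: p = 0.85200 + (-0.82781) = 0.02419
t = 2: p = 0.02419 + (+0.00361) = 0.02780
t = 3: p = 0.02780 + (+0.00401) = 0.03181
t = 4: p = 0.03181 + (+0.00442) = 0.03623
t = 5: p = 0.03623 + (+0.00482) = 0.04105
t = 6: p = 0.04105 + (+0.00519) = 0.04624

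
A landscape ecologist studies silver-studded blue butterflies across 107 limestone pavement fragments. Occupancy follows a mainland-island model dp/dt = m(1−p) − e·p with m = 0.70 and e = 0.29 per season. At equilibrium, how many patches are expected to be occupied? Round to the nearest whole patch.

76

p* = m/(m+e) = 0.70/0.9900 = 0.7071.
Expected occupied patches = N × p* = 107 × 0.7071 = 75.66 ≈ 76.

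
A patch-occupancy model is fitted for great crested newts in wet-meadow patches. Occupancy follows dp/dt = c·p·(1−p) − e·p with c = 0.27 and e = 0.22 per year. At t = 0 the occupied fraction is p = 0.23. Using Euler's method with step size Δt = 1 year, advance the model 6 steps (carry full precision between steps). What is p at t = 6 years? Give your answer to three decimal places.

Update rule: p ← p + [c·p·(1−p) − e·p]·Δt with Δt = 1.
p: 0.23000 → 0.22722  (Δp = -0.00278)
p: 0.22722 → 0.22464  (Δp = -0.00258)
p: 0.22464 → 0.22225  (Δp = -0.00239)
p: 0.22225 → 0.22002  (Δp = -0.00222)
p: 0.22002 → 0.21795  (Δp = -0.00207)
p: 0.21795 → 0.21602  (Δp = -0.00193)

0.216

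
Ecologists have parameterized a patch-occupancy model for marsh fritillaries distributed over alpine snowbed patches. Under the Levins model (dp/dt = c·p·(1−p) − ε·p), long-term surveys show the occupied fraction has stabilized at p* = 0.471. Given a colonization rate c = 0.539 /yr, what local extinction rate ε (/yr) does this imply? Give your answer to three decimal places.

0.285

At equilibrium c(1−p*) = ε.
ε = 0.539 × (1 − 0.471) = 0.539 × 0.5290 = 0.2851.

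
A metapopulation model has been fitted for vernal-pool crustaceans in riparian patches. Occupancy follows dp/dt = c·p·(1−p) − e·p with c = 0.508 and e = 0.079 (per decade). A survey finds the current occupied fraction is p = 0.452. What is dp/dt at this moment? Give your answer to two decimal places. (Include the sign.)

Colonization term: c·p·(1−p) = 0.508×0.452×0.5480 = 0.12583.
Extinction term: e·p = 0.03571.
dp/dt = 0.12583 − 0.03571 = 0.09012.

0.09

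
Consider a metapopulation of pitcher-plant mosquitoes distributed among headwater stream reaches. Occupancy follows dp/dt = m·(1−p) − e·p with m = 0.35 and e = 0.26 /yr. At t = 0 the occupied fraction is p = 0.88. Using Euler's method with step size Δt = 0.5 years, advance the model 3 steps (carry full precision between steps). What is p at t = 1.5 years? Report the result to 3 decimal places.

Update rule: p ← p + [m·(1−p) − e·p]·Δt with Δt = 0.5.
  1  |  dp/dt·Δt = -0.093400  |  p_1 = 0.786600
  2  |  dp/dt·Δt = -0.064913  |  p_2 = 0.721687
  3  |  dp/dt·Δt = -0.045115  |  p_3 = 0.676572

0.677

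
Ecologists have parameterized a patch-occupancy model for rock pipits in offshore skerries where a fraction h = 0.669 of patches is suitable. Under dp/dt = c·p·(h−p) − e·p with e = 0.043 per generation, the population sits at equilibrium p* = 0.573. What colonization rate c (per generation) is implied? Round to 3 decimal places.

At equilibrium c(h−p*) = e, so c = e/(h−p*).
c = 0.043/(0.669 − 0.573) = 0.043/0.0960 = 0.4479.

0.448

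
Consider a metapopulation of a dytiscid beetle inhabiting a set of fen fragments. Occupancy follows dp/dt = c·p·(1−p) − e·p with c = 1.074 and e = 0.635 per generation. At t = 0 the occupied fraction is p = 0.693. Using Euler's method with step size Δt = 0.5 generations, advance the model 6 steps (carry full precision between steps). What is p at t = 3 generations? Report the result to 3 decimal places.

0.445

Update rule: p ← p + [c·p·(1−p) − e·p]·Δt with Δt = 0.5.
p: 0.69300 → 0.58722  (Δp = -0.10578)
p: 0.58722 → 0.53094  (Δp = -0.05628)
p: 0.53094 → 0.49610  (Δp = -0.03484)
p: 0.49610 → 0.47283  (Δp = -0.02327)
p: 0.47283 → 0.45656  (Δp = -0.01627)
p: 0.45656 → 0.44484  (Δp = -0.01172)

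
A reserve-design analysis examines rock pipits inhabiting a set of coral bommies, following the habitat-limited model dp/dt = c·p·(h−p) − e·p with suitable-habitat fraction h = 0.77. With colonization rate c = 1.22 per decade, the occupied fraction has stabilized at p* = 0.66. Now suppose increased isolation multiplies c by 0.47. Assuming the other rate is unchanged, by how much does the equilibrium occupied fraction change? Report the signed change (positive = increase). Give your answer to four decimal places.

-0.1240

Balance c(h−p*) = e gives e = 1.22×(0.77 − 0.66000) = 0.13420.
New p* = 0.77 − e/c = 0.77 − 0.13420/0.57340 = 0.53596.
Δp* = 0.53596 − 0.66000 = -0.12404.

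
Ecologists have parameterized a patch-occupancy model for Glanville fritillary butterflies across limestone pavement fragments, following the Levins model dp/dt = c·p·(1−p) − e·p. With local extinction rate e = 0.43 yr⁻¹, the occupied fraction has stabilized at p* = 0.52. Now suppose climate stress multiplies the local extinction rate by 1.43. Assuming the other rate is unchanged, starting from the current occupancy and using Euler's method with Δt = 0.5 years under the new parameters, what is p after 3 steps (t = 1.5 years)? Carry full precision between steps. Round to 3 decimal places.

0.414

Balance c(1−p*) = e gives c = e/(1 − 0.52000) = 0.43/0.48000 = 0.89583.
Starting from p₀ = 0.52000; update p ← p + (dp/dt)·Δt with the new parameters.
p: 0.52000 → 0.47193  (Δp = -0.04807)
p: 0.47193 → 0.43846  (Δp = -0.03347)
p: 0.43846 → 0.41394  (Δp = -0.02452)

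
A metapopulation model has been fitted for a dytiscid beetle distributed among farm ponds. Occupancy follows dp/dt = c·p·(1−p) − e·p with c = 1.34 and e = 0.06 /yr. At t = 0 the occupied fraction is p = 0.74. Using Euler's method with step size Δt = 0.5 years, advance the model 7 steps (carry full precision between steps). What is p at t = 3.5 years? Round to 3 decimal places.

0.955

Update rule: p ← p + [c·p·(1−p) − e·p]·Δt with Δt = 0.5.
  1  |  dp/dt·Δt = +0.106708  |  p_1 = 0.846708
  2  |  dp/dt·Δt = +0.061560  |  p_2 = 0.908268
  3  |  dp/dt·Δt = +0.028574  |  p_3 = 0.936843
  4  |  dp/dt·Δt = +0.011538  |  p_4 = 0.948380
  5  |  dp/dt·Δt = +0.004349  |  p_5 = 0.952729
  6  |  dp/dt·Δt = +0.001593  |  p_6 = 0.954321
  7  |  dp/dt·Δt = +0.000577  |  p_7 = 0.954898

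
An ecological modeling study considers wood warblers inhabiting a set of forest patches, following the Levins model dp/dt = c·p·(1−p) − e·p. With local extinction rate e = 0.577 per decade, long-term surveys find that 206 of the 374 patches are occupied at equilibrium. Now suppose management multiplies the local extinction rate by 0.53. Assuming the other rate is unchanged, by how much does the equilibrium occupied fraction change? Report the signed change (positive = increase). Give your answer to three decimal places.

Observed p* = 206/374 = 0.55080.
Balance c(1−p*) = e gives c = e/(1 − 0.55080) = 0.577/0.44920 = 1.28451.
New p* = 1 − e/c = 1 − 0.30581/1.28451 = 0.76192.
Δp* = 0.76192 − 0.55080 = +0.21112.

0.211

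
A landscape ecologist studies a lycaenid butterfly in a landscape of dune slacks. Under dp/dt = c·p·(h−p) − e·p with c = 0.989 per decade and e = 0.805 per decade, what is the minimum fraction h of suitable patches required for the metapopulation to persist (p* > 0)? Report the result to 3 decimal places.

p* = h − e/c is positive only when h > e/c.
h_min = e/c = 0.805/0.989 = 0.8140.

0.814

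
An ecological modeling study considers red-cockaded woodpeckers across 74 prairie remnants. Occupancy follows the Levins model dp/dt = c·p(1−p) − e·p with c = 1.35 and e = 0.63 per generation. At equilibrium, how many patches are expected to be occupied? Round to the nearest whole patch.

39

p* = 1 − e/c = 1 − 0.63/1.35 = 0.5333.
Expected occupied patches = N × p* = 74 × 0.5333 = 39.47 ≈ 39.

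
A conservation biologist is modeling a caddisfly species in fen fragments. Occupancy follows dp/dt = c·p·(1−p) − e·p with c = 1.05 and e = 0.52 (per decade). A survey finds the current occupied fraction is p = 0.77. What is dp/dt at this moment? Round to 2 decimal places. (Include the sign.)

Colonization term: c·p·(1−p) = 1.05×0.77×0.2300 = 0.18596.
Extinction term: e·p = 0.40040.
dp/dt = 0.18596 − 0.40040 = -0.21445.

-0.21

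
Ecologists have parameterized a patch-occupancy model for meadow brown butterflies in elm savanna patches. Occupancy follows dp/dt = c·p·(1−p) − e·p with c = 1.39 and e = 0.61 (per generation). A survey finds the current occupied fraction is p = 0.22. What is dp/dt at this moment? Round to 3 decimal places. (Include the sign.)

Colonization term: c·p·(1−p) = 1.39×0.22×0.7800 = 0.23852.
Extinction term: e·p = 0.13420.
dp/dt = 0.23852 − 0.13420 = 0.10432.

0.104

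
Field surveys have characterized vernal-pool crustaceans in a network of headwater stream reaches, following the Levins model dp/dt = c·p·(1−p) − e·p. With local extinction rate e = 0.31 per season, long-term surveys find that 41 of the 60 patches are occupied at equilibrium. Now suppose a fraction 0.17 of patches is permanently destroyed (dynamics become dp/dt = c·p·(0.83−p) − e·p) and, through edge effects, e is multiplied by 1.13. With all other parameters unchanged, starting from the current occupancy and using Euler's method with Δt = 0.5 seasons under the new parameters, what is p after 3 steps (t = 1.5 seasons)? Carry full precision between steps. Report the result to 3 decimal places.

Observed p* = 41/60 = 0.68333.
Balance c(1−p*) = e gives c = e/(1 − 0.68333) = 0.31/0.31667 = 0.97895.
Starting from p₀ = 0.68333; update p ← p + (dp/dt)·Δt with the new parameters.
t = 0.5: p = 0.68333 + (-0.07063) = 0.61270
t = 1: p = 0.61270 + (-0.04215) = 0.57056
t = 1.5: p = 0.57056 + (-0.02748) = 0.54308

0.543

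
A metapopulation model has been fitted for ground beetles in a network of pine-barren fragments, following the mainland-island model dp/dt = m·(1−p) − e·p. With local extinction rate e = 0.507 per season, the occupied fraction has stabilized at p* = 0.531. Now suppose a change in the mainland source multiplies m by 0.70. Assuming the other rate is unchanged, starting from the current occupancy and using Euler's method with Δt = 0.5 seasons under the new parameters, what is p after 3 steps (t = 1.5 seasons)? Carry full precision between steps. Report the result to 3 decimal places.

Balance m(1−p*) = e·p* gives m = e·p*/(1−p*) = 0.507×0.53100/0.46900 = 0.57402.
Starting from p₀ = 0.53100; update p ← p + (dp/dt)·Δt with the new parameters.
p: 0.53100 → 0.49062  (Δp = -0.04038)
p: 0.49062 → 0.46859  (Δp = -0.02203)
p: 0.46859 → 0.45656  (Δp = -0.01202)

0.457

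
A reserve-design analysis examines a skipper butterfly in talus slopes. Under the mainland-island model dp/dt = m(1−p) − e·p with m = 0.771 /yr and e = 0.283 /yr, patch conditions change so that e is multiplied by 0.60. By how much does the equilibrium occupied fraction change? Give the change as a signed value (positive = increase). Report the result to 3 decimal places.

Before: p* = 0.771/(0.771+0.283) = 0.7315.
After: m = 0.771, e = 0.1698; p* = 0.771/0.9408 = 0.8195.
Δp* = 0.8195 − 0.7315 = +0.0880.

0.088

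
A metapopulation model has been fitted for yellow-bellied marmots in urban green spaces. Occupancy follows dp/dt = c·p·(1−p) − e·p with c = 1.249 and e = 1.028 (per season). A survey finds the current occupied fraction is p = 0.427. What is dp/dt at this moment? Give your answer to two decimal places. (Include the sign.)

-0.13

Colonization term: c·p·(1−p) = 1.249×0.427×0.5730 = 0.30559.
Extinction term: e·p = 0.43896.
dp/dt = 0.30559 − 0.43896 = -0.13336.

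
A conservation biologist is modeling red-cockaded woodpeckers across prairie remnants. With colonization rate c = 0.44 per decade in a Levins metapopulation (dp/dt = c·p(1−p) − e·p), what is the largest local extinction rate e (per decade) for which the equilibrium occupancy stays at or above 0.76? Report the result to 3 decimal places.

0.106

1 − e/c ≥ 0.76 ⇒ e ≤ c(1 − 0.76) = 0.44 × 0.2400.
e_max = 0.1056.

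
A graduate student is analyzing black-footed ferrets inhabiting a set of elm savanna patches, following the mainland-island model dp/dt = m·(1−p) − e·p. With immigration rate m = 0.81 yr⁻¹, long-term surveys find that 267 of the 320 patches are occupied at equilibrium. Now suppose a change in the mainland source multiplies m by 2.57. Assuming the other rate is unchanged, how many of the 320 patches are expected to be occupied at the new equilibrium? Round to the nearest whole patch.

297

Observed p* = 267/320 = 0.83437.
Balance m(1−p*) = e·p* gives e = m(1−p*)/p* = 0.81×0.16563/0.83437 = 0.16079.
New p* = m/(m+e) = 2.08170/(2.08170+0.16079) = 0.92830.
Expected occupied = 320 × 0.92830 = 297.06 ≈ 297.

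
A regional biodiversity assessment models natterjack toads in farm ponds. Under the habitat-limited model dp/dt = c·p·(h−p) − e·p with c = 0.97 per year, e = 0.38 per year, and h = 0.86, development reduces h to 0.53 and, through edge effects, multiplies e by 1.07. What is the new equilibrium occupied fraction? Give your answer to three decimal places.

Before: p* = h − e/c = 0.86 − 0.38/0.97 = 0.86 − 0.3918 = 0.4682.
After: c = 0.97, e = 0.4066, h = 0.53; p* = 0.53 − 0.4066/0.97 = 0.1108.

0.111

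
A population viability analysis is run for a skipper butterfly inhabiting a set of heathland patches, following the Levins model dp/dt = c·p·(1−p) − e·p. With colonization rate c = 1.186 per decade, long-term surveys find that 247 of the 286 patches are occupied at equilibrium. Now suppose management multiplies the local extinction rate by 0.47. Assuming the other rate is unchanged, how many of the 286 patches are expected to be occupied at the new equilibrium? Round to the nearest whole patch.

268

Observed p* = 247/286 = 0.86364.
Balance c(1−p*) = e gives e = 1.186×(1 − 0.86364) = 0.16172.
New p* = 1 − e/c = 1 − 0.07601/1.18600 = 0.93591.
Expected occupied = 286 × 0.93591 = 267.67 ≈ 268.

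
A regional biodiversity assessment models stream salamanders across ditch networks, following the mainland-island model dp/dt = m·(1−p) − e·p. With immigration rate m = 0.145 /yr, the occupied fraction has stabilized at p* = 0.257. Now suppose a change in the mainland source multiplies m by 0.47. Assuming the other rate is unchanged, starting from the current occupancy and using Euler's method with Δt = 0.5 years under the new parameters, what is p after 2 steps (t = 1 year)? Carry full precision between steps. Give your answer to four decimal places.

Balance m(1−p*) = e·p* gives e = m(1−p*)/p* = 0.145×0.74300/0.25700 = 0.41920.
Starting from p₀ = 0.25700; update p ← p + (dp/dt)·Δt with the new parameters.
p: 0.25700 → 0.22845  (Δp = -0.02855)
p: 0.22845 → 0.20686  (Δp = -0.02159)

0.2069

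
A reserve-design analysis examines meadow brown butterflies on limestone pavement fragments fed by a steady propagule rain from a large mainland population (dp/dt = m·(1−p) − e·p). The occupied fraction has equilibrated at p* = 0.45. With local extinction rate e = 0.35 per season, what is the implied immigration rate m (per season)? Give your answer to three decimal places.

At equilibrium m(1−p*) = e·p*, so m = e·p*/(1−p*).
m = 0.35 × 0.45 / 0.5500 = 0.1575/0.5500 = 0.2864.

0.286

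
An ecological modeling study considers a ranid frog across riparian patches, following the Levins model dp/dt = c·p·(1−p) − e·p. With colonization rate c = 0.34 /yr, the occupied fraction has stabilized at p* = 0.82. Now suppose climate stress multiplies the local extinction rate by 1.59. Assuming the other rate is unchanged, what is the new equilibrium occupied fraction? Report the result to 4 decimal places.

0.7138

Balance c(1−p*) = e gives e = 0.34×(1 − 0.82000) = 0.06120.
New p* = 1 − e/c = 1 − 0.09731/0.34000 = 0.71379.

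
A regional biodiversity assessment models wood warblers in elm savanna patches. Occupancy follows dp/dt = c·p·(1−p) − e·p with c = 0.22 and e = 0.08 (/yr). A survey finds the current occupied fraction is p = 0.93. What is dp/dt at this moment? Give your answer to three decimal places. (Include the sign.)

-0.060

Colonization term: c·p·(1−p) = 0.22×0.93×0.0700 = 0.01432.
Extinction term: e·p = 0.07440.
dp/dt = 0.01432 − 0.07440 = -0.06008.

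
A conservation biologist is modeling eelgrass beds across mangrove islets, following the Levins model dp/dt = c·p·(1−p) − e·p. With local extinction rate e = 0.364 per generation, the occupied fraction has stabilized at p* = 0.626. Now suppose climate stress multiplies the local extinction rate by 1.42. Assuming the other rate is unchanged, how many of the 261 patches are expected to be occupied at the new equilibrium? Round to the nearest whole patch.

122

Balance c(1−p*) = e gives c = e/(1 − 0.62600) = 0.364/0.37400 = 0.97326.
New p* = 1 − e/c = 1 − 0.51688/0.97326 = 0.46892.
Expected occupied = 261 × 0.46892 = 122.39 ≈ 122.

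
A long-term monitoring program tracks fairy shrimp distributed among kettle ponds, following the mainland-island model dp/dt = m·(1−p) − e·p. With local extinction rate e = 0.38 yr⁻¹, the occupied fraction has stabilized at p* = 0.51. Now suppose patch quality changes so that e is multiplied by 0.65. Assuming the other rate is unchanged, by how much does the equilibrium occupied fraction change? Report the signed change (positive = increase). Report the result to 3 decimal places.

Balance m(1−p*) = e·p* gives m = e·p*/(1−p*) = 0.38×0.51000/0.49000 = 0.39551.
New p* = m/(m+e) = 0.39551/(0.39551+0.24700) = 0.61557.
Δp* = 0.61557 − 0.51000 = +0.10557.

0.106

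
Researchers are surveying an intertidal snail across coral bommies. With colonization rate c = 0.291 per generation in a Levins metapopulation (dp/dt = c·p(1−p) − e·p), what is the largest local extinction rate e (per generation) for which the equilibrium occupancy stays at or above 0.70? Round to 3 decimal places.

1 − e/c ≥ 0.70 ⇒ e ≤ c(1 − 0.70) = 0.291 × 0.3000.
e_max = 0.0873.

0.087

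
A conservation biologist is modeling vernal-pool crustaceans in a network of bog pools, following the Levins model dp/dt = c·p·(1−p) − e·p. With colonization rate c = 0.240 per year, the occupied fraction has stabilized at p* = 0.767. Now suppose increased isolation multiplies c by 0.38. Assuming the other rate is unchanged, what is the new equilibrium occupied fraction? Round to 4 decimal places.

Balance c(1−p*) = e gives e = 0.240×(1 − 0.76700) = 0.05592.
New p* = 1 − e/c = 1 − 0.05592/0.09120 = 0.38684.

0.3868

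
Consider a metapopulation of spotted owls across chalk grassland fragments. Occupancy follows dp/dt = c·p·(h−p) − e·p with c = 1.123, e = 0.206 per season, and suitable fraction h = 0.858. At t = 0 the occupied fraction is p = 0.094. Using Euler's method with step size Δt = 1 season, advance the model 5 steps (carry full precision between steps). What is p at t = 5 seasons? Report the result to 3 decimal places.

0.592

Update rule: p ← p + [c·p·(h−p) − e·p]·Δt with Δt = 1.
p: 0.09400 → 0.15529  (Δp = +0.06129)
p: 0.15529 → 0.24584  (Δp = +0.09055)
p: 0.24584 → 0.36420  (Δp = +0.11836)
p: 0.36420 → 0.49114  (Δp = +0.12694)
p: 0.49114 → 0.59231  (Δp = +0.10117)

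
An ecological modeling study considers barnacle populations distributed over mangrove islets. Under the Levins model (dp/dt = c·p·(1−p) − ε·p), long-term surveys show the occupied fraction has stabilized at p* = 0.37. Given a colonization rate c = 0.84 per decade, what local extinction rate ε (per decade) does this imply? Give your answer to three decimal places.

At equilibrium c(1−p*) = ε.
ε = 0.84 × (1 − 0.37) = 0.84 × 0.6300 = 0.5292.

0.529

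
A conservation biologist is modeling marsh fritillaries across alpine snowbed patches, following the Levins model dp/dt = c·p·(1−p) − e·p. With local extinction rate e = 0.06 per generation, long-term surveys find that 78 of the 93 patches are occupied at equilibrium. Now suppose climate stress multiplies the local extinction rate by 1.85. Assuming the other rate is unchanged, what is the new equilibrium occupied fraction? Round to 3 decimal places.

Observed p* = 78/93 = 0.83871.
Balance c(1−p*) = e gives c = e/(1 − 0.83871) = 0.06/0.16129 = 0.37200.
New p* = 1 − e/c = 1 − 0.11100/0.37200 = 0.70161.

0.702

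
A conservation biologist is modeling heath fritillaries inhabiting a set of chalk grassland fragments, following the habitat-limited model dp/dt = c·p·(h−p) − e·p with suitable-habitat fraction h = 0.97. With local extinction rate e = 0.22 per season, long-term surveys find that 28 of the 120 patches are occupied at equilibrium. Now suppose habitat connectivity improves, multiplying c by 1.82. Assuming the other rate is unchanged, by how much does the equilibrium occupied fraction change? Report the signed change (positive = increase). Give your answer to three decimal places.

Observed p* = 28/120 = 0.23333.
Balance c(h−p*) = e gives c = e/(0.97 − 0.23333) = 0.22/0.73667 = 0.29864.
New p* = 0.97 − e/c = 0.97 − 0.22000/0.54352 = 0.56523.
Δp* = 0.56523 − 0.23333 = +0.33190.

0.332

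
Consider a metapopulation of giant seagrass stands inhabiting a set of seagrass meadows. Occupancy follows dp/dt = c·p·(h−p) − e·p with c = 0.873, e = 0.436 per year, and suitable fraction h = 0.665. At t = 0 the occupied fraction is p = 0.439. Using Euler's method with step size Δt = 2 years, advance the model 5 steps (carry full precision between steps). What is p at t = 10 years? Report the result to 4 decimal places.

Update rule: p ← p + [c·p·(h−p) − e·p]·Δt with Δt = 2.
p: 0.43900 → 0.22942  (Δp = -0.20958)
p: 0.22942 → 0.20384  (Δp = -0.02557)
p: 0.20384 → 0.19022  (Δp = -0.01362)
p: 0.19022 → 0.18204  (Δp = -0.00819)
p: 0.18204 → 0.17680  (Δp = -0.00523)

0.1768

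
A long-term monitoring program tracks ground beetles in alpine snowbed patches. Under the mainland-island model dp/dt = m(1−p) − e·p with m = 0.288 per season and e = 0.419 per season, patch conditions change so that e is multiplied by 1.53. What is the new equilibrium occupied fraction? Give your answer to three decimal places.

Before: p* = 0.288/(0.288+0.419) = 0.4074.
After: m = 0.288, e = 0.64107; p* = 0.288/0.9291 = 0.3100.

0.310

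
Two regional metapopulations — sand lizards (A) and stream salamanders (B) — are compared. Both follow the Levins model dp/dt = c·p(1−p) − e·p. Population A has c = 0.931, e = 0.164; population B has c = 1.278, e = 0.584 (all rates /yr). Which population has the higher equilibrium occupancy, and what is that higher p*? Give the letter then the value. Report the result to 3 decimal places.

A: p*_A = 1 − 0.164/0.931 = 0.8238.
B: p*_B = 1 − 0.584/1.278 = 0.5430.
A is higher at 0.8238.

A, 0.824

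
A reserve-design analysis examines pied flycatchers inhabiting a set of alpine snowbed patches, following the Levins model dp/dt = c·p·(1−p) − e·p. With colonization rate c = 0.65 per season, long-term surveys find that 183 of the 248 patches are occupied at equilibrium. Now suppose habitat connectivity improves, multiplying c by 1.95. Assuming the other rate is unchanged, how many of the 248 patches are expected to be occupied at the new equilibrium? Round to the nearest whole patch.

Observed p* = 183/248 = 0.73790.
Balance c(1−p*) = e gives e = 0.65×(1 − 0.73790) = 0.17037.
New p* = 1 − e/c = 1 − 0.17037/1.26750 = 0.86559.
Expected occupied = 248 × 0.86559 = 214.67 ≈ 215.

215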